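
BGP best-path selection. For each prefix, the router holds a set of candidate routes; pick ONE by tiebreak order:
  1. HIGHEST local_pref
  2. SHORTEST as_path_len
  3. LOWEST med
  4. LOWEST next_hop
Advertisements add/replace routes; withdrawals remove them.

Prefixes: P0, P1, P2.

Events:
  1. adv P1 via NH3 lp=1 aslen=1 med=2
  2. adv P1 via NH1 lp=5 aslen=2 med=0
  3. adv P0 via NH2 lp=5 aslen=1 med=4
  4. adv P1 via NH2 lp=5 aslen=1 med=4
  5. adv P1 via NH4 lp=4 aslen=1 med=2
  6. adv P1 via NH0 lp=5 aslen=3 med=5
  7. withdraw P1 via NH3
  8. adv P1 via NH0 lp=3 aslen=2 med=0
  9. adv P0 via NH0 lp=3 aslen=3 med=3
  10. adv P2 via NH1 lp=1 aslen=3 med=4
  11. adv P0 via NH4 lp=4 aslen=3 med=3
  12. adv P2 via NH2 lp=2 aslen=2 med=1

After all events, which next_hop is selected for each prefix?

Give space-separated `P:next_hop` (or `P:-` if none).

Op 1: best P0=- P1=NH3 P2=-
Op 2: best P0=- P1=NH1 P2=-
Op 3: best P0=NH2 P1=NH1 P2=-
Op 4: best P0=NH2 P1=NH2 P2=-
Op 5: best P0=NH2 P1=NH2 P2=-
Op 6: best P0=NH2 P1=NH2 P2=-
Op 7: best P0=NH2 P1=NH2 P2=-
Op 8: best P0=NH2 P1=NH2 P2=-
Op 9: best P0=NH2 P1=NH2 P2=-
Op 10: best P0=NH2 P1=NH2 P2=NH1
Op 11: best P0=NH2 P1=NH2 P2=NH1
Op 12: best P0=NH2 P1=NH2 P2=NH2

Answer: P0:NH2 P1:NH2 P2:NH2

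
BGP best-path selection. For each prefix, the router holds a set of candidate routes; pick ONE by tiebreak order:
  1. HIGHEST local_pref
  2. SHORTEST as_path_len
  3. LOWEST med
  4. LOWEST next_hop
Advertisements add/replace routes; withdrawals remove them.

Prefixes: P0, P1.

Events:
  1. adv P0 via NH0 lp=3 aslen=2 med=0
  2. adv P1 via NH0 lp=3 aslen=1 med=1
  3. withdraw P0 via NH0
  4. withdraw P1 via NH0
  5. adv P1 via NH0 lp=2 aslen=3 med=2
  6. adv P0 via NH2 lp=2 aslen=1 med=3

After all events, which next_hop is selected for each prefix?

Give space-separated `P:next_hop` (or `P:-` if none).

Answer: P0:NH2 P1:NH0

Derivation:
Op 1: best P0=NH0 P1=-
Op 2: best P0=NH0 P1=NH0
Op 3: best P0=- P1=NH0
Op 4: best P0=- P1=-
Op 5: best P0=- P1=NH0
Op 6: best P0=NH2 P1=NH0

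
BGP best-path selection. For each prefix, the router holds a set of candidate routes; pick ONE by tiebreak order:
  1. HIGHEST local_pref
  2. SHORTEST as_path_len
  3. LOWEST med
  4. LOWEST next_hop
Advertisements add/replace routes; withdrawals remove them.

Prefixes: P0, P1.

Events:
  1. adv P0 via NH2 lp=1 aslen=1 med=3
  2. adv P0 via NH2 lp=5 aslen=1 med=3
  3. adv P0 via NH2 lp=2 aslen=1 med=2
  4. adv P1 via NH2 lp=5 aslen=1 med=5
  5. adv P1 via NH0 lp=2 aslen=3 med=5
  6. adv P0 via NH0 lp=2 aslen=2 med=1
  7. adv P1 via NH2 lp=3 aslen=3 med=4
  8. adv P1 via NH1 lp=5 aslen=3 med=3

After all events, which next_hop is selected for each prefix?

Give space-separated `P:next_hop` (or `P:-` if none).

Answer: P0:NH2 P1:NH1

Derivation:
Op 1: best P0=NH2 P1=-
Op 2: best P0=NH2 P1=-
Op 3: best P0=NH2 P1=-
Op 4: best P0=NH2 P1=NH2
Op 5: best P0=NH2 P1=NH2
Op 6: best P0=NH2 P1=NH2
Op 7: best P0=NH2 P1=NH2
Op 8: best P0=NH2 P1=NH1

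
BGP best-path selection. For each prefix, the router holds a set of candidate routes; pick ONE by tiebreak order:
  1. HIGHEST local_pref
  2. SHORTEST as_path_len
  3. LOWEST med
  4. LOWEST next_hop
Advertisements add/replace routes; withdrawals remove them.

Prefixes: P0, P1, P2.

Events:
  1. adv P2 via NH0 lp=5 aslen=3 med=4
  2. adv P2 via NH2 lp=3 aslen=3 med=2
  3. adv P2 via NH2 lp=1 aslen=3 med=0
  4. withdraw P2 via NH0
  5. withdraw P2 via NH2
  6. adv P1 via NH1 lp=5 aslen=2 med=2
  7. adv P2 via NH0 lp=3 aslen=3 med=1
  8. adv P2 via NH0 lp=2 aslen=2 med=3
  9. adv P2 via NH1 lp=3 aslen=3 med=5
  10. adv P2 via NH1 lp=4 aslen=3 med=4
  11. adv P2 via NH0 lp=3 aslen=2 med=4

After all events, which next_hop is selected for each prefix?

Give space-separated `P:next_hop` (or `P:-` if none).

Op 1: best P0=- P1=- P2=NH0
Op 2: best P0=- P1=- P2=NH0
Op 3: best P0=- P1=- P2=NH0
Op 4: best P0=- P1=- P2=NH2
Op 5: best P0=- P1=- P2=-
Op 6: best P0=- P1=NH1 P2=-
Op 7: best P0=- P1=NH1 P2=NH0
Op 8: best P0=- P1=NH1 P2=NH0
Op 9: best P0=- P1=NH1 P2=NH1
Op 10: best P0=- P1=NH1 P2=NH1
Op 11: best P0=- P1=NH1 P2=NH1

Answer: P0:- P1:NH1 P2:NH1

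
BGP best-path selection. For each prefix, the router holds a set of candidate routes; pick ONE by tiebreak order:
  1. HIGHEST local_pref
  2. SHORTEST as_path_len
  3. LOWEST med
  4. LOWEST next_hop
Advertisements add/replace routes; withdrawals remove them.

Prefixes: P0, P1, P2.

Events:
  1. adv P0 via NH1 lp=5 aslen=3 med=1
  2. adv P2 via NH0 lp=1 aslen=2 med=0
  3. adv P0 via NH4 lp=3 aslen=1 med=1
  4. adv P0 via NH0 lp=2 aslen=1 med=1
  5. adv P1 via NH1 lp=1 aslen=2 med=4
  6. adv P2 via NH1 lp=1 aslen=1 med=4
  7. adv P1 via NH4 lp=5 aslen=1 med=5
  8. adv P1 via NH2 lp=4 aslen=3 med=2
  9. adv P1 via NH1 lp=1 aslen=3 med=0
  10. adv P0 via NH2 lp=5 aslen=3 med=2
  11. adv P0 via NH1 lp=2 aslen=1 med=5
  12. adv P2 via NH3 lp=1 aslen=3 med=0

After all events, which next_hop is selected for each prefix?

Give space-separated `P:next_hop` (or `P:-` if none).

Op 1: best P0=NH1 P1=- P2=-
Op 2: best P0=NH1 P1=- P2=NH0
Op 3: best P0=NH1 P1=- P2=NH0
Op 4: best P0=NH1 P1=- P2=NH0
Op 5: best P0=NH1 P1=NH1 P2=NH0
Op 6: best P0=NH1 P1=NH1 P2=NH1
Op 7: best P0=NH1 P1=NH4 P2=NH1
Op 8: best P0=NH1 P1=NH4 P2=NH1
Op 9: best P0=NH1 P1=NH4 P2=NH1
Op 10: best P0=NH1 P1=NH4 P2=NH1
Op 11: best P0=NH2 P1=NH4 P2=NH1
Op 12: best P0=NH2 P1=NH4 P2=NH1

Answer: P0:NH2 P1:NH4 P2:NH1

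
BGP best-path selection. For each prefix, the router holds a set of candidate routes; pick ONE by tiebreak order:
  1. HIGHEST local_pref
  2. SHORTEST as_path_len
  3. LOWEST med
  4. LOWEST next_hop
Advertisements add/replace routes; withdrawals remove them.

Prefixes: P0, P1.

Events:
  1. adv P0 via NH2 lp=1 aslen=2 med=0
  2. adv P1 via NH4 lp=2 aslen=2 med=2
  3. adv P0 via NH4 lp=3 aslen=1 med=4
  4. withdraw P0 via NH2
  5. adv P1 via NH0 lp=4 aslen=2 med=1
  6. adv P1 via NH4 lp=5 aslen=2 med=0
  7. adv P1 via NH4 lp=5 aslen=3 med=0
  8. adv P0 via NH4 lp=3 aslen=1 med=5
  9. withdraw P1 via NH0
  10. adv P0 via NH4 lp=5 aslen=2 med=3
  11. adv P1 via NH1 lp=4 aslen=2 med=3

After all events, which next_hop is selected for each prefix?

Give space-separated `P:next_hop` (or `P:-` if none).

Answer: P0:NH4 P1:NH4

Derivation:
Op 1: best P0=NH2 P1=-
Op 2: best P0=NH2 P1=NH4
Op 3: best P0=NH4 P1=NH4
Op 4: best P0=NH4 P1=NH4
Op 5: best P0=NH4 P1=NH0
Op 6: best P0=NH4 P1=NH4
Op 7: best P0=NH4 P1=NH4
Op 8: best P0=NH4 P1=NH4
Op 9: best P0=NH4 P1=NH4
Op 10: best P0=NH4 P1=NH4
Op 11: best P0=NH4 P1=NH4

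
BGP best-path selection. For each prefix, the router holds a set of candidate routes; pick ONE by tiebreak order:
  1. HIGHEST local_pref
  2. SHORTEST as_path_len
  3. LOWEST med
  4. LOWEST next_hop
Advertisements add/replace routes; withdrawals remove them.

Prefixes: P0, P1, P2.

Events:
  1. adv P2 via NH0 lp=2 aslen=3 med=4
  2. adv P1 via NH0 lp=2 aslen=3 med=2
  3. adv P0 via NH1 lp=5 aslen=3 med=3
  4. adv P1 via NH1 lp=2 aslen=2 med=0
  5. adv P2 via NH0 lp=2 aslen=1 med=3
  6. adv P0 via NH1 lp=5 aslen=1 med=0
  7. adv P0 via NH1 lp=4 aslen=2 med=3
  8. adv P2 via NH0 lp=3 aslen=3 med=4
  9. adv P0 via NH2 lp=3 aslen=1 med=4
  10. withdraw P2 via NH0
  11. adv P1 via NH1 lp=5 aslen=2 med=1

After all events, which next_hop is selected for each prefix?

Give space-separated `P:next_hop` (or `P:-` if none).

Answer: P0:NH1 P1:NH1 P2:-

Derivation:
Op 1: best P0=- P1=- P2=NH0
Op 2: best P0=- P1=NH0 P2=NH0
Op 3: best P0=NH1 P1=NH0 P2=NH0
Op 4: best P0=NH1 P1=NH1 P2=NH0
Op 5: best P0=NH1 P1=NH1 P2=NH0
Op 6: best P0=NH1 P1=NH1 P2=NH0
Op 7: best P0=NH1 P1=NH1 P2=NH0
Op 8: best P0=NH1 P1=NH1 P2=NH0
Op 9: best P0=NH1 P1=NH1 P2=NH0
Op 10: best P0=NH1 P1=NH1 P2=-
Op 11: best P0=NH1 P1=NH1 P2=-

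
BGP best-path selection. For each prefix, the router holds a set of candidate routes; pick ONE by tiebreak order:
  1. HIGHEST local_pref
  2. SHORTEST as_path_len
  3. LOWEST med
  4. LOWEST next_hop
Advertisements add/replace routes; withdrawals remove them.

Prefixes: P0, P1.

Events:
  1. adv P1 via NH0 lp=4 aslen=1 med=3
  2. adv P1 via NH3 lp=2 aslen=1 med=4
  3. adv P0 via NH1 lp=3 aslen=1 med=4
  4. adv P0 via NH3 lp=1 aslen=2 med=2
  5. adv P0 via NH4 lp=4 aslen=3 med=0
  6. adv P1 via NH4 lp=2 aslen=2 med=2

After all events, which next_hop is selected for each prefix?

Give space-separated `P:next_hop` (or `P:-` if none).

Op 1: best P0=- P1=NH0
Op 2: best P0=- P1=NH0
Op 3: best P0=NH1 P1=NH0
Op 4: best P0=NH1 P1=NH0
Op 5: best P0=NH4 P1=NH0
Op 6: best P0=NH4 P1=NH0

Answer: P0:NH4 P1:NH0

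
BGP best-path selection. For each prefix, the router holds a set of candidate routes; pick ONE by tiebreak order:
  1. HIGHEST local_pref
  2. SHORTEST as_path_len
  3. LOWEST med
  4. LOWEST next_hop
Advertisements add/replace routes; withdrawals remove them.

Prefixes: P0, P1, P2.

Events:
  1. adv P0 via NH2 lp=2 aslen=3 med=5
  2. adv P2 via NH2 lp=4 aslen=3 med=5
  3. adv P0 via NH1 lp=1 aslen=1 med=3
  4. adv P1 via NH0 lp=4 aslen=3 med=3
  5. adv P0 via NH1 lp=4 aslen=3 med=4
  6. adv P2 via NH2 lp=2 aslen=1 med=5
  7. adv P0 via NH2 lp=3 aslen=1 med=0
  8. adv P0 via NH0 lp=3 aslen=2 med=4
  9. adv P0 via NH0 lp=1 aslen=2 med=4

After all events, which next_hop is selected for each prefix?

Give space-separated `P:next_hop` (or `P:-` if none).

Op 1: best P0=NH2 P1=- P2=-
Op 2: best P0=NH2 P1=- P2=NH2
Op 3: best P0=NH2 P1=- P2=NH2
Op 4: best P0=NH2 P1=NH0 P2=NH2
Op 5: best P0=NH1 P1=NH0 P2=NH2
Op 6: best P0=NH1 P1=NH0 P2=NH2
Op 7: best P0=NH1 P1=NH0 P2=NH2
Op 8: best P0=NH1 P1=NH0 P2=NH2
Op 9: best P0=NH1 P1=NH0 P2=NH2

Answer: P0:NH1 P1:NH0 P2:NH2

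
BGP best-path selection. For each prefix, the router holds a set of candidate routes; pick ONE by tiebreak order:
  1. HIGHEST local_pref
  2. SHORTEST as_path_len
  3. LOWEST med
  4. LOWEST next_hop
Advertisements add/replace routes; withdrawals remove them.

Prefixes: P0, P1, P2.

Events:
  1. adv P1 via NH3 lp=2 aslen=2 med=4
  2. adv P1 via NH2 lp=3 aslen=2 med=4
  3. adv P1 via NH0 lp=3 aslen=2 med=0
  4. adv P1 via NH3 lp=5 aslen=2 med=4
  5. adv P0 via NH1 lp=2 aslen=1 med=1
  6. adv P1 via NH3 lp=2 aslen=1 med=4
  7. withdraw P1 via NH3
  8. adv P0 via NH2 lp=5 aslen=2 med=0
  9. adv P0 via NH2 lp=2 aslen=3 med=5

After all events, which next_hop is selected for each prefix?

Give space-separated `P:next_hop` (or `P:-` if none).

Answer: P0:NH1 P1:NH0 P2:-

Derivation:
Op 1: best P0=- P1=NH3 P2=-
Op 2: best P0=- P1=NH2 P2=-
Op 3: best P0=- P1=NH0 P2=-
Op 4: best P0=- P1=NH3 P2=-
Op 5: best P0=NH1 P1=NH3 P2=-
Op 6: best P0=NH1 P1=NH0 P2=-
Op 7: best P0=NH1 P1=NH0 P2=-
Op 8: best P0=NH2 P1=NH0 P2=-
Op 9: best P0=NH1 P1=NH0 P2=-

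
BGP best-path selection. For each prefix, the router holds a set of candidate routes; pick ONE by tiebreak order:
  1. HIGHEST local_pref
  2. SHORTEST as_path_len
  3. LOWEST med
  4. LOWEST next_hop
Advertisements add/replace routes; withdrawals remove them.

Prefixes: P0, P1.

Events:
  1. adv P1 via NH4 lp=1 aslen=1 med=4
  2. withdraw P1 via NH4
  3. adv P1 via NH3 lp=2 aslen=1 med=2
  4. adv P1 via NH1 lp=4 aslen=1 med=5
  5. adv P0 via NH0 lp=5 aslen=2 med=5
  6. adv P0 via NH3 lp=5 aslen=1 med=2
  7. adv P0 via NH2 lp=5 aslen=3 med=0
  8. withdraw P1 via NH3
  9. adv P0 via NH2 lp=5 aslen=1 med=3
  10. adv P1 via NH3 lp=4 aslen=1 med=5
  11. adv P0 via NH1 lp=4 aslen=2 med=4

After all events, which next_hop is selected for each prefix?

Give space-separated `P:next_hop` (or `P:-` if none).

Answer: P0:NH3 P1:NH1

Derivation:
Op 1: best P0=- P1=NH4
Op 2: best P0=- P1=-
Op 3: best P0=- P1=NH3
Op 4: best P0=- P1=NH1
Op 5: best P0=NH0 P1=NH1
Op 6: best P0=NH3 P1=NH1
Op 7: best P0=NH3 P1=NH1
Op 8: best P0=NH3 P1=NH1
Op 9: best P0=NH3 P1=NH1
Op 10: best P0=NH3 P1=NH1
Op 11: best P0=NH3 P1=NH1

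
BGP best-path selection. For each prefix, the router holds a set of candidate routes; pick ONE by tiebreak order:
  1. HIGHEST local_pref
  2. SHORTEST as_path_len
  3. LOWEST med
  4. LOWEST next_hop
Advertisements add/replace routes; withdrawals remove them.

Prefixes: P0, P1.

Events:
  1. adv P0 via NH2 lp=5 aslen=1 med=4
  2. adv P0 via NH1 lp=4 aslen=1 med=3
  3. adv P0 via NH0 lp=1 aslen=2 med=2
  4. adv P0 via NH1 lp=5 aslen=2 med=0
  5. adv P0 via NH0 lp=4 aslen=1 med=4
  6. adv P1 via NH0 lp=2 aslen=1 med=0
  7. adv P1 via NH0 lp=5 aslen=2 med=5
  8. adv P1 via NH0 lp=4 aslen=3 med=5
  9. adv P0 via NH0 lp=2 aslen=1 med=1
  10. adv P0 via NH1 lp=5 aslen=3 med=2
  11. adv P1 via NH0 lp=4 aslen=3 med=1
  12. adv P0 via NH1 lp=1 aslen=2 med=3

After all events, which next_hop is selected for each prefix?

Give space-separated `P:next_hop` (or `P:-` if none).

Op 1: best P0=NH2 P1=-
Op 2: best P0=NH2 P1=-
Op 3: best P0=NH2 P1=-
Op 4: best P0=NH2 P1=-
Op 5: best P0=NH2 P1=-
Op 6: best P0=NH2 P1=NH0
Op 7: best P0=NH2 P1=NH0
Op 8: best P0=NH2 P1=NH0
Op 9: best P0=NH2 P1=NH0
Op 10: best P0=NH2 P1=NH0
Op 11: best P0=NH2 P1=NH0
Op 12: best P0=NH2 P1=NH0

Answer: P0:NH2 P1:NH0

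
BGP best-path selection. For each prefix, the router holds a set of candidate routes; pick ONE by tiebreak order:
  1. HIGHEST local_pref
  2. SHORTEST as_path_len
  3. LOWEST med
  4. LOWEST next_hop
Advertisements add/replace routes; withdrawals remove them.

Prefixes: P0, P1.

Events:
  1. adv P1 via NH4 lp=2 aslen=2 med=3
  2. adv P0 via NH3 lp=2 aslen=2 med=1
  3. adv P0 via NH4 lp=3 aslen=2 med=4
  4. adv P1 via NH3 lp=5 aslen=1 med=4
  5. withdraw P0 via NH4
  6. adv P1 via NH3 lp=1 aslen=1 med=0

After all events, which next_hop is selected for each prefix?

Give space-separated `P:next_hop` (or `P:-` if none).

Op 1: best P0=- P1=NH4
Op 2: best P0=NH3 P1=NH4
Op 3: best P0=NH4 P1=NH4
Op 4: best P0=NH4 P1=NH3
Op 5: best P0=NH3 P1=NH3
Op 6: best P0=NH3 P1=NH4

Answer: P0:NH3 P1:NH4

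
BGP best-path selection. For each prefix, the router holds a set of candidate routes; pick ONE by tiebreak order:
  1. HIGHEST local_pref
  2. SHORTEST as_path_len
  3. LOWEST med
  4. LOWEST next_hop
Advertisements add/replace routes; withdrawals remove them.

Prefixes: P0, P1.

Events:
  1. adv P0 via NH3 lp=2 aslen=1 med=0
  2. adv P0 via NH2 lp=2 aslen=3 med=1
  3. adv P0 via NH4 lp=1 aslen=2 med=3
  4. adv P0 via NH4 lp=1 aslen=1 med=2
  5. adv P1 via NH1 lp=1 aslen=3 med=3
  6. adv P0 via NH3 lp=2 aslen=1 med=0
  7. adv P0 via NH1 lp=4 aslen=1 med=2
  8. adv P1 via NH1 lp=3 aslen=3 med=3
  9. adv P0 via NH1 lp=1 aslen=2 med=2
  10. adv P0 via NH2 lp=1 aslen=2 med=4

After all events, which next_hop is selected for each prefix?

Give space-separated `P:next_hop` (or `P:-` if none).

Answer: P0:NH3 P1:NH1

Derivation:
Op 1: best P0=NH3 P1=-
Op 2: best P0=NH3 P1=-
Op 3: best P0=NH3 P1=-
Op 4: best P0=NH3 P1=-
Op 5: best P0=NH3 P1=NH1
Op 6: best P0=NH3 P1=NH1
Op 7: best P0=NH1 P1=NH1
Op 8: best P0=NH1 P1=NH1
Op 9: best P0=NH3 P1=NH1
Op 10: best P0=NH3 P1=NH1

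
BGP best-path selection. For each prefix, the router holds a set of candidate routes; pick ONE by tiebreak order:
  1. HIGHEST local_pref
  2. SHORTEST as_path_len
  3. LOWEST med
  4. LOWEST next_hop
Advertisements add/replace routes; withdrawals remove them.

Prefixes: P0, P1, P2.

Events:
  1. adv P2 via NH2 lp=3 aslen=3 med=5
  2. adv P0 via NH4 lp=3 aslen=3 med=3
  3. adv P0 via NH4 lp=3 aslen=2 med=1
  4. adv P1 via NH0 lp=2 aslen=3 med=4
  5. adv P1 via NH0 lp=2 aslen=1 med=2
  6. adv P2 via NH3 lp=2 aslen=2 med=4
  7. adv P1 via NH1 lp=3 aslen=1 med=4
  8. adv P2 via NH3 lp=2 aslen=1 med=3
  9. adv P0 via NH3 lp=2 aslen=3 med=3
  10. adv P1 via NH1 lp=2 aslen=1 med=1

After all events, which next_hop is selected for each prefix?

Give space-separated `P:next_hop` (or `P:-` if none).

Answer: P0:NH4 P1:NH1 P2:NH2

Derivation:
Op 1: best P0=- P1=- P2=NH2
Op 2: best P0=NH4 P1=- P2=NH2
Op 3: best P0=NH4 P1=- P2=NH2
Op 4: best P0=NH4 P1=NH0 P2=NH2
Op 5: best P0=NH4 P1=NH0 P2=NH2
Op 6: best P0=NH4 P1=NH0 P2=NH2
Op 7: best P0=NH4 P1=NH1 P2=NH2
Op 8: best P0=NH4 P1=NH1 P2=NH2
Op 9: best P0=NH4 P1=NH1 P2=NH2
Op 10: best P0=NH4 P1=NH1 P2=NH2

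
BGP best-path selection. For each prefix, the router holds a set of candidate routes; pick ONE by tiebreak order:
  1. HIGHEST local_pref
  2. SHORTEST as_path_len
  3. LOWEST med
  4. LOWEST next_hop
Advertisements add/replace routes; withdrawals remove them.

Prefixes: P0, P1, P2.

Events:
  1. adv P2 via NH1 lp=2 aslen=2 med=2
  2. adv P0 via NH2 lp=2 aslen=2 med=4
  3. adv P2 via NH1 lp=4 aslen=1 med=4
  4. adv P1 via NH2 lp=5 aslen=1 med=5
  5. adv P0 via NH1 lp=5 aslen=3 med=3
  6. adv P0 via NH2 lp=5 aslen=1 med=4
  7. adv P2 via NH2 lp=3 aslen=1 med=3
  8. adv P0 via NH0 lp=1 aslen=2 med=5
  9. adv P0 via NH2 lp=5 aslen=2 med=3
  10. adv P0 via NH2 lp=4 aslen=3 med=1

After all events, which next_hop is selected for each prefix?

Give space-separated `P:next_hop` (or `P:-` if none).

Op 1: best P0=- P1=- P2=NH1
Op 2: best P0=NH2 P1=- P2=NH1
Op 3: best P0=NH2 P1=- P2=NH1
Op 4: best P0=NH2 P1=NH2 P2=NH1
Op 5: best P0=NH1 P1=NH2 P2=NH1
Op 6: best P0=NH2 P1=NH2 P2=NH1
Op 7: best P0=NH2 P1=NH2 P2=NH1
Op 8: best P0=NH2 P1=NH2 P2=NH1
Op 9: best P0=NH2 P1=NH2 P2=NH1
Op 10: best P0=NH1 P1=NH2 P2=NH1

Answer: P0:NH1 P1:NH2 P2:NH1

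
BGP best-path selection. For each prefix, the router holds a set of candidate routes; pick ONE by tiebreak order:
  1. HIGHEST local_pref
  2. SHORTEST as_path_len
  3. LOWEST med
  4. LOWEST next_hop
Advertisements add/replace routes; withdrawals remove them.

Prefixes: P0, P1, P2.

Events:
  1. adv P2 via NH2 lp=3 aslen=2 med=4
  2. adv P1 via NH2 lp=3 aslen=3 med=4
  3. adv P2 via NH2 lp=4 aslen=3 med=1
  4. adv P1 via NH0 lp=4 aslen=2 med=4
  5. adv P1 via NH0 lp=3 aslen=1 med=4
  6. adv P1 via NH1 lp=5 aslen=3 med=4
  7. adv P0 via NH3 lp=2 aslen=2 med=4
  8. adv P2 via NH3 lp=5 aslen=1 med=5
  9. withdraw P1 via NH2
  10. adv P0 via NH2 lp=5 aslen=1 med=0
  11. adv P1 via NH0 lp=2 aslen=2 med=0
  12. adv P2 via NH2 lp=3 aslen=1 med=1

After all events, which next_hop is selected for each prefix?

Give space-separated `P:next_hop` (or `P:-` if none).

Op 1: best P0=- P1=- P2=NH2
Op 2: best P0=- P1=NH2 P2=NH2
Op 3: best P0=- P1=NH2 P2=NH2
Op 4: best P0=- P1=NH0 P2=NH2
Op 5: best P0=- P1=NH0 P2=NH2
Op 6: best P0=- P1=NH1 P2=NH2
Op 7: best P0=NH3 P1=NH1 P2=NH2
Op 8: best P0=NH3 P1=NH1 P2=NH3
Op 9: best P0=NH3 P1=NH1 P2=NH3
Op 10: best P0=NH2 P1=NH1 P2=NH3
Op 11: best P0=NH2 P1=NH1 P2=NH3
Op 12: best P0=NH2 P1=NH1 P2=NH3

Answer: P0:NH2 P1:NH1 P2:NH3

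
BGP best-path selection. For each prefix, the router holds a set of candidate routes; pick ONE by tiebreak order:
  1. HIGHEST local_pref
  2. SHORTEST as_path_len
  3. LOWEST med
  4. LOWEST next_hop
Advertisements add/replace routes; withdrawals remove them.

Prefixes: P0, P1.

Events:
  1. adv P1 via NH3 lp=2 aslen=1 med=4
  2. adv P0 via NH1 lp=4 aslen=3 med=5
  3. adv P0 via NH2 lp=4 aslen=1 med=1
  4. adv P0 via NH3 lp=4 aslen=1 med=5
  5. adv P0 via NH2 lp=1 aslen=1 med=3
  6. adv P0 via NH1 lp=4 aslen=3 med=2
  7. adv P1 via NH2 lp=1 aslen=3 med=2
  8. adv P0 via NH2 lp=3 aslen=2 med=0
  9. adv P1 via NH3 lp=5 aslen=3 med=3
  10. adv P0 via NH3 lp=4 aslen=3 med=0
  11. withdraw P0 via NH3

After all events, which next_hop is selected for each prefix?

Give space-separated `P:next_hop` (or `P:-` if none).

Op 1: best P0=- P1=NH3
Op 2: best P0=NH1 P1=NH3
Op 3: best P0=NH2 P1=NH3
Op 4: best P0=NH2 P1=NH3
Op 5: best P0=NH3 P1=NH3
Op 6: best P0=NH3 P1=NH3
Op 7: best P0=NH3 P1=NH3
Op 8: best P0=NH3 P1=NH3
Op 9: best P0=NH3 P1=NH3
Op 10: best P0=NH3 P1=NH3
Op 11: best P0=NH1 P1=NH3

Answer: P0:NH1 P1:NH3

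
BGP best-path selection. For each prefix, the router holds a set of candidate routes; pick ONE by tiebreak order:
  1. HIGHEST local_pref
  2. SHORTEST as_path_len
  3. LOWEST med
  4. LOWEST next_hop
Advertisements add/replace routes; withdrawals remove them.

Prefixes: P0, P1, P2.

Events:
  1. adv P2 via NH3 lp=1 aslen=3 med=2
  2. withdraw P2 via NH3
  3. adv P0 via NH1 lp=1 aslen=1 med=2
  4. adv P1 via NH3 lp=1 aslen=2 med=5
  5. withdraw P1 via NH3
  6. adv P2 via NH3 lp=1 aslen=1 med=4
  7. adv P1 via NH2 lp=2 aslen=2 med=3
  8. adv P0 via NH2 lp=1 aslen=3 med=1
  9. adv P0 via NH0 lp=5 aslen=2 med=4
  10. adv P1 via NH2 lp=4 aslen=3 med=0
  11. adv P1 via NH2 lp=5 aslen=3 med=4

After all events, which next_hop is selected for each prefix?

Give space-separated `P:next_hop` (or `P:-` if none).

Op 1: best P0=- P1=- P2=NH3
Op 2: best P0=- P1=- P2=-
Op 3: best P0=NH1 P1=- P2=-
Op 4: best P0=NH1 P1=NH3 P2=-
Op 5: best P0=NH1 P1=- P2=-
Op 6: best P0=NH1 P1=- P2=NH3
Op 7: best P0=NH1 P1=NH2 P2=NH3
Op 8: best P0=NH1 P1=NH2 P2=NH3
Op 9: best P0=NH0 P1=NH2 P2=NH3
Op 10: best P0=NH0 P1=NH2 P2=NH3
Op 11: best P0=NH0 P1=NH2 P2=NH3

Answer: P0:NH0 P1:NH2 P2:NH3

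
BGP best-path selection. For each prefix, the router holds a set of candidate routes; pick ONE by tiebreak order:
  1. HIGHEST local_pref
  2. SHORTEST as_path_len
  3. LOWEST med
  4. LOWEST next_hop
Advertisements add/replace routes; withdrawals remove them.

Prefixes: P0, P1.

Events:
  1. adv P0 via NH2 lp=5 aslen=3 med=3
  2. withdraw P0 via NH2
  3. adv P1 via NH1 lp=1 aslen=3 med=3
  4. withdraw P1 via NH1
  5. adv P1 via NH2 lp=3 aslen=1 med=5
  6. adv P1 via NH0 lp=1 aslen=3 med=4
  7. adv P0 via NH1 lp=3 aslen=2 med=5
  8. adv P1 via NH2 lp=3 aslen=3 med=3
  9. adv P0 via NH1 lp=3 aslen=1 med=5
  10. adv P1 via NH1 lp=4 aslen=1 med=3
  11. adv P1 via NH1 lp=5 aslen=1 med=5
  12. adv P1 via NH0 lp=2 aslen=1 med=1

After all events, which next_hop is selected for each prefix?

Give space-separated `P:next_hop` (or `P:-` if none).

Answer: P0:NH1 P1:NH1

Derivation:
Op 1: best P0=NH2 P1=-
Op 2: best P0=- P1=-
Op 3: best P0=- P1=NH1
Op 4: best P0=- P1=-
Op 5: best P0=- P1=NH2
Op 6: best P0=- P1=NH2
Op 7: best P0=NH1 P1=NH2
Op 8: best P0=NH1 P1=NH2
Op 9: best P0=NH1 P1=NH2
Op 10: best P0=NH1 P1=NH1
Op 11: best P0=NH1 P1=NH1
Op 12: best P0=NH1 P1=NH1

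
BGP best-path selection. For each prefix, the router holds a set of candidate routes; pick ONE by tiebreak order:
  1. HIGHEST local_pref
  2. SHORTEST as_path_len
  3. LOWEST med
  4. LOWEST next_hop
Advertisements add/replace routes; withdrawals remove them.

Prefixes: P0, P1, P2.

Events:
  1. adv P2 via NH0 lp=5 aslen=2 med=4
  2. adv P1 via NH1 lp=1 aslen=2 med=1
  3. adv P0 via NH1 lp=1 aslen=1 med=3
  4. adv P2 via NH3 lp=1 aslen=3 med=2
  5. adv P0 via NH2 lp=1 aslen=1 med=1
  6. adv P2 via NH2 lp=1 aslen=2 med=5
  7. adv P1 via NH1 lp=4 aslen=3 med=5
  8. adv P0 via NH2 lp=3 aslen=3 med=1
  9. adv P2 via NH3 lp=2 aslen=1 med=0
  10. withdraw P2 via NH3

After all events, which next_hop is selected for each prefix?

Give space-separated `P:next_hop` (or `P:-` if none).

Op 1: best P0=- P1=- P2=NH0
Op 2: best P0=- P1=NH1 P2=NH0
Op 3: best P0=NH1 P1=NH1 P2=NH0
Op 4: best P0=NH1 P1=NH1 P2=NH0
Op 5: best P0=NH2 P1=NH1 P2=NH0
Op 6: best P0=NH2 P1=NH1 P2=NH0
Op 7: best P0=NH2 P1=NH1 P2=NH0
Op 8: best P0=NH2 P1=NH1 P2=NH0
Op 9: best P0=NH2 P1=NH1 P2=NH0
Op 10: best P0=NH2 P1=NH1 P2=NH0

Answer: P0:NH2 P1:NH1 P2:NH0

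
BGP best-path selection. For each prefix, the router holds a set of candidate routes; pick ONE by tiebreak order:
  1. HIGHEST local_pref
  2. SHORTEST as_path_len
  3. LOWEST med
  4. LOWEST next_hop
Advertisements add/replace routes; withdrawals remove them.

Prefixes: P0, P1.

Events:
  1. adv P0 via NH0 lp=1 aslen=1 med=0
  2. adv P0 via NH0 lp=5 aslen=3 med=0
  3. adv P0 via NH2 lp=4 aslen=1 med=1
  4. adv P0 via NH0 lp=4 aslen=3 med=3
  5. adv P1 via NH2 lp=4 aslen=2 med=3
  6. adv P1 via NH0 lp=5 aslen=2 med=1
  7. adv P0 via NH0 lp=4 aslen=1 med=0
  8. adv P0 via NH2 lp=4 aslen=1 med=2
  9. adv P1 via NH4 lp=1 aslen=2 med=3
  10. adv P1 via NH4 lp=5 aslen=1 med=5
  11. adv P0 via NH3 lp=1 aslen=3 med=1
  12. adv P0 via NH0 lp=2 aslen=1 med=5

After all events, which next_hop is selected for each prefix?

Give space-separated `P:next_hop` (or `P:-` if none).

Answer: P0:NH2 P1:NH4

Derivation:
Op 1: best P0=NH0 P1=-
Op 2: best P0=NH0 P1=-
Op 3: best P0=NH0 P1=-
Op 4: best P0=NH2 P1=-
Op 5: best P0=NH2 P1=NH2
Op 6: best P0=NH2 P1=NH0
Op 7: best P0=NH0 P1=NH0
Op 8: best P0=NH0 P1=NH0
Op 9: best P0=NH0 P1=NH0
Op 10: best P0=NH0 P1=NH4
Op 11: best P0=NH0 P1=NH4
Op 12: best P0=NH2 P1=NH4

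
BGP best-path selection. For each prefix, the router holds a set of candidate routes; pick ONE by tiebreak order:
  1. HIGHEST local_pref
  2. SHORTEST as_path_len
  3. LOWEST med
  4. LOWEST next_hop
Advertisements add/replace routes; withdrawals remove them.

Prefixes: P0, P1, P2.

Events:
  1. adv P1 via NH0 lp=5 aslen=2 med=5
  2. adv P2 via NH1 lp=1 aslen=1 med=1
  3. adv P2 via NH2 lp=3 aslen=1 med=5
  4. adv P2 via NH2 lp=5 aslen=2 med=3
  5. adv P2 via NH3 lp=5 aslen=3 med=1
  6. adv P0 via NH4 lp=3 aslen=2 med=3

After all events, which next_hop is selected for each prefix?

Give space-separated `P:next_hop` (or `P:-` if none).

Op 1: best P0=- P1=NH0 P2=-
Op 2: best P0=- P1=NH0 P2=NH1
Op 3: best P0=- P1=NH0 P2=NH2
Op 4: best P0=- P1=NH0 P2=NH2
Op 5: best P0=- P1=NH0 P2=NH2
Op 6: best P0=NH4 P1=NH0 P2=NH2

Answer: P0:NH4 P1:NH0 P2:NH2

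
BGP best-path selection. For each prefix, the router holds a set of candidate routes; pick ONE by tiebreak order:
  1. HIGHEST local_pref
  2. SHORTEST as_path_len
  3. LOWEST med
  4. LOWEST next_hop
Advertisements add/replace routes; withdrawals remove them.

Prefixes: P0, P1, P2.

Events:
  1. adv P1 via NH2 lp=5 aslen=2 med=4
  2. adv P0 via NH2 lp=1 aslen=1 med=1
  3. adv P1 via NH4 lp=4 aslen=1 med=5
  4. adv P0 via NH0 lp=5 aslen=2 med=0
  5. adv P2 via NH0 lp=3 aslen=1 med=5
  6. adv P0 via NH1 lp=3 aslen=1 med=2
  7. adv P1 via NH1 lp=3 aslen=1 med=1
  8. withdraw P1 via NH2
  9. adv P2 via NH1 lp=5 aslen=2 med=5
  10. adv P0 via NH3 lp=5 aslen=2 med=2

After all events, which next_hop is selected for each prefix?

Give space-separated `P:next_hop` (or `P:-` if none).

Op 1: best P0=- P1=NH2 P2=-
Op 2: best P0=NH2 P1=NH2 P2=-
Op 3: best P0=NH2 P1=NH2 P2=-
Op 4: best P0=NH0 P1=NH2 P2=-
Op 5: best P0=NH0 P1=NH2 P2=NH0
Op 6: best P0=NH0 P1=NH2 P2=NH0
Op 7: best P0=NH0 P1=NH2 P2=NH0
Op 8: best P0=NH0 P1=NH4 P2=NH0
Op 9: best P0=NH0 P1=NH4 P2=NH1
Op 10: best P0=NH0 P1=NH4 P2=NH1

Answer: P0:NH0 P1:NH4 P2:NH1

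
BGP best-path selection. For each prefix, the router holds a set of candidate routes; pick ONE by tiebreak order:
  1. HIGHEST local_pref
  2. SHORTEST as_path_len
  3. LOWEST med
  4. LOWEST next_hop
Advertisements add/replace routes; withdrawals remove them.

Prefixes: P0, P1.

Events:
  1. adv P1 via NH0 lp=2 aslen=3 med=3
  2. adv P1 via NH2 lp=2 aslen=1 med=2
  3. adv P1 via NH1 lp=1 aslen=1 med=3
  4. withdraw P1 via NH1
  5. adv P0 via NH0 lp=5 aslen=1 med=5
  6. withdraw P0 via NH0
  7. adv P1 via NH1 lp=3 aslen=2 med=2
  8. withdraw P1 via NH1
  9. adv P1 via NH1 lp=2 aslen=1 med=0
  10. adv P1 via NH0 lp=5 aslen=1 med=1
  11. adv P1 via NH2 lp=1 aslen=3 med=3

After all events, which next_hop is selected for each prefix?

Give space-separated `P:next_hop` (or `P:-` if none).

Op 1: best P0=- P1=NH0
Op 2: best P0=- P1=NH2
Op 3: best P0=- P1=NH2
Op 4: best P0=- P1=NH2
Op 5: best P0=NH0 P1=NH2
Op 6: best P0=- P1=NH2
Op 7: best P0=- P1=NH1
Op 8: best P0=- P1=NH2
Op 9: best P0=- P1=NH1
Op 10: best P0=- P1=NH0
Op 11: best P0=- P1=NH0

Answer: P0:- P1:NH0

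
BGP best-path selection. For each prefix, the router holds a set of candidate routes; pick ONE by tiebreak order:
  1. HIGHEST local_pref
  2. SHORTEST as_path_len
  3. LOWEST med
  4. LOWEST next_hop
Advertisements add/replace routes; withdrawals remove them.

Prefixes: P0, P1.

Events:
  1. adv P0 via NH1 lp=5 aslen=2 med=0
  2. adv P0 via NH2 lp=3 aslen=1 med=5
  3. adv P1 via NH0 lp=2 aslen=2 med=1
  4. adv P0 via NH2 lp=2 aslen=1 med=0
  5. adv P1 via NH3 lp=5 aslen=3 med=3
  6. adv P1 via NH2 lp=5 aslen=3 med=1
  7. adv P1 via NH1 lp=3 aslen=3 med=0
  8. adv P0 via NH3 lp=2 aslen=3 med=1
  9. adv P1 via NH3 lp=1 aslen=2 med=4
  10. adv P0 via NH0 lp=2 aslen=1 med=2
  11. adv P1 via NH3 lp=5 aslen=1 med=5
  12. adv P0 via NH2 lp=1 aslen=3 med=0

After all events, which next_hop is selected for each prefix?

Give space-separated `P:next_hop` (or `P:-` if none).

Op 1: best P0=NH1 P1=-
Op 2: best P0=NH1 P1=-
Op 3: best P0=NH1 P1=NH0
Op 4: best P0=NH1 P1=NH0
Op 5: best P0=NH1 P1=NH3
Op 6: best P0=NH1 P1=NH2
Op 7: best P0=NH1 P1=NH2
Op 8: best P0=NH1 P1=NH2
Op 9: best P0=NH1 P1=NH2
Op 10: best P0=NH1 P1=NH2
Op 11: best P0=NH1 P1=NH3
Op 12: best P0=NH1 P1=NH3

Answer: P0:NH1 P1:NH3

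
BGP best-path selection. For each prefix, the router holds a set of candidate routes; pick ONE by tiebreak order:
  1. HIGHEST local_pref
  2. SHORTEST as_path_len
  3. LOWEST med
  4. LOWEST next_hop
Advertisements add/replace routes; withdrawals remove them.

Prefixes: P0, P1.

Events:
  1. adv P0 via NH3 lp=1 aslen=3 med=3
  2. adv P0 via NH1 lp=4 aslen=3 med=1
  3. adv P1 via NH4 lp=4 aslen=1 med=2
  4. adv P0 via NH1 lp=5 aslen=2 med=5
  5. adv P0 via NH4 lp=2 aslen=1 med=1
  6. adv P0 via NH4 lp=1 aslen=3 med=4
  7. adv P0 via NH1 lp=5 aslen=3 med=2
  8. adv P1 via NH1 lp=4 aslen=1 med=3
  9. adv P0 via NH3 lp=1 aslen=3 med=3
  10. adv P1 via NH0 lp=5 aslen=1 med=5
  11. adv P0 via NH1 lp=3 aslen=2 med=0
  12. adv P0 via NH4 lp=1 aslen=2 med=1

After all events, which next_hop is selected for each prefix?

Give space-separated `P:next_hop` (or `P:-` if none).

Answer: P0:NH1 P1:NH0

Derivation:
Op 1: best P0=NH3 P1=-
Op 2: best P0=NH1 P1=-
Op 3: best P0=NH1 P1=NH4
Op 4: best P0=NH1 P1=NH4
Op 5: best P0=NH1 P1=NH4
Op 6: best P0=NH1 P1=NH4
Op 7: best P0=NH1 P1=NH4
Op 8: best P0=NH1 P1=NH4
Op 9: best P0=NH1 P1=NH4
Op 10: best P0=NH1 P1=NH0
Op 11: best P0=NH1 P1=NH0
Op 12: best P0=NH1 P1=NH0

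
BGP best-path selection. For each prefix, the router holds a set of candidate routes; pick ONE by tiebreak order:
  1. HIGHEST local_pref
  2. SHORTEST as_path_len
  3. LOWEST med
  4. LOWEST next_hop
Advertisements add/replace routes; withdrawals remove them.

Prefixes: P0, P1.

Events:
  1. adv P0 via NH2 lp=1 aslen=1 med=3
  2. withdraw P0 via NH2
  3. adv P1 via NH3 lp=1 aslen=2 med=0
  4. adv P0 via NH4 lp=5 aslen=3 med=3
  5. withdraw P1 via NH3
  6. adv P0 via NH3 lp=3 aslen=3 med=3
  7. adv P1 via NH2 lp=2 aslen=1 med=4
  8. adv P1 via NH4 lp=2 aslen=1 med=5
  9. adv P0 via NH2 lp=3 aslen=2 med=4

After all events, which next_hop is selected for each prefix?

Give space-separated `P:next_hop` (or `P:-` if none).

Op 1: best P0=NH2 P1=-
Op 2: best P0=- P1=-
Op 3: best P0=- P1=NH3
Op 4: best P0=NH4 P1=NH3
Op 5: best P0=NH4 P1=-
Op 6: best P0=NH4 P1=-
Op 7: best P0=NH4 P1=NH2
Op 8: best P0=NH4 P1=NH2
Op 9: best P0=NH4 P1=NH2

Answer: P0:NH4 P1:NH2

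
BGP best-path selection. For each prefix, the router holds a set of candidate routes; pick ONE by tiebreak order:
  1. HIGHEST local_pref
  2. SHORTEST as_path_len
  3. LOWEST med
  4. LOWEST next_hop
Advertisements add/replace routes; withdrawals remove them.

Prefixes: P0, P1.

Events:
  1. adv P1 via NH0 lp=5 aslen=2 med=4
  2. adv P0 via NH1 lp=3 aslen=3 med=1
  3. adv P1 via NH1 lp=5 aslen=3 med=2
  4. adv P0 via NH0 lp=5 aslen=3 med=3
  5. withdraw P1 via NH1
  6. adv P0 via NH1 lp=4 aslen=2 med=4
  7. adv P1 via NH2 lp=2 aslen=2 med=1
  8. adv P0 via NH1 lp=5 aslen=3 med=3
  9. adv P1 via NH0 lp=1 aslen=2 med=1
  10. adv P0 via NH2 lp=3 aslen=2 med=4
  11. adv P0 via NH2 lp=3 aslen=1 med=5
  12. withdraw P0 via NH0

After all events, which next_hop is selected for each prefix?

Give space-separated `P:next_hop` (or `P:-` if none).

Answer: P0:NH1 P1:NH2

Derivation:
Op 1: best P0=- P1=NH0
Op 2: best P0=NH1 P1=NH0
Op 3: best P0=NH1 P1=NH0
Op 4: best P0=NH0 P1=NH0
Op 5: best P0=NH0 P1=NH0
Op 6: best P0=NH0 P1=NH0
Op 7: best P0=NH0 P1=NH0
Op 8: best P0=NH0 P1=NH0
Op 9: best P0=NH0 P1=NH2
Op 10: best P0=NH0 P1=NH2
Op 11: best P0=NH0 P1=NH2
Op 12: best P0=NH1 P1=NH2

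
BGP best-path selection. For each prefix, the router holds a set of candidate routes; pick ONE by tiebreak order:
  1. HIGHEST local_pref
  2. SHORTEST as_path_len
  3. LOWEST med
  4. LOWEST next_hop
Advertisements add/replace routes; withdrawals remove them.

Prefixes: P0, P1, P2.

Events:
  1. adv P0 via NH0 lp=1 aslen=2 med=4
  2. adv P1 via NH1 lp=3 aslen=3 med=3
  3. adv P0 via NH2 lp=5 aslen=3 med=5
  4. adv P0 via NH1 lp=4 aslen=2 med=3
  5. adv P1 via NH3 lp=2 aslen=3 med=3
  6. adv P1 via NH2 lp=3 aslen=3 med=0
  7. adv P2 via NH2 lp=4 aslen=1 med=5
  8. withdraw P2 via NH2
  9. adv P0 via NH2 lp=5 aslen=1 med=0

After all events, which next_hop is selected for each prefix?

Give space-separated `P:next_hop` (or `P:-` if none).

Op 1: best P0=NH0 P1=- P2=-
Op 2: best P0=NH0 P1=NH1 P2=-
Op 3: best P0=NH2 P1=NH1 P2=-
Op 4: best P0=NH2 P1=NH1 P2=-
Op 5: best P0=NH2 P1=NH1 P2=-
Op 6: best P0=NH2 P1=NH2 P2=-
Op 7: best P0=NH2 P1=NH2 P2=NH2
Op 8: best P0=NH2 P1=NH2 P2=-
Op 9: best P0=NH2 P1=NH2 P2=-

Answer: P0:NH2 P1:NH2 P2:-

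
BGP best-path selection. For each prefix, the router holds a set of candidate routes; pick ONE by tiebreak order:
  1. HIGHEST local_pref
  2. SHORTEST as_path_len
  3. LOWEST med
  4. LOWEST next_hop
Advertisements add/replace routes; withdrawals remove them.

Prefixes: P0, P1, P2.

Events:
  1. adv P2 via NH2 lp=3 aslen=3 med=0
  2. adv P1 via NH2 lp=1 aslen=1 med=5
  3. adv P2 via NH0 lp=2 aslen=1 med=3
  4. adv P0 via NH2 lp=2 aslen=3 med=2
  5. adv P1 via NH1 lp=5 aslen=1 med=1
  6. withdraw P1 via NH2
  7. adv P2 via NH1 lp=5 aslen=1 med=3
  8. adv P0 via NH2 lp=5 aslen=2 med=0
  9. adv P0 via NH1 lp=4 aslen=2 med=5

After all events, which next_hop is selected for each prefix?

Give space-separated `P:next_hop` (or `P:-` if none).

Op 1: best P0=- P1=- P2=NH2
Op 2: best P0=- P1=NH2 P2=NH2
Op 3: best P0=- P1=NH2 P2=NH2
Op 4: best P0=NH2 P1=NH2 P2=NH2
Op 5: best P0=NH2 P1=NH1 P2=NH2
Op 6: best P0=NH2 P1=NH1 P2=NH2
Op 7: best P0=NH2 P1=NH1 P2=NH1
Op 8: best P0=NH2 P1=NH1 P2=NH1
Op 9: best P0=NH2 P1=NH1 P2=NH1

Answer: P0:NH2 P1:NH1 P2:NH1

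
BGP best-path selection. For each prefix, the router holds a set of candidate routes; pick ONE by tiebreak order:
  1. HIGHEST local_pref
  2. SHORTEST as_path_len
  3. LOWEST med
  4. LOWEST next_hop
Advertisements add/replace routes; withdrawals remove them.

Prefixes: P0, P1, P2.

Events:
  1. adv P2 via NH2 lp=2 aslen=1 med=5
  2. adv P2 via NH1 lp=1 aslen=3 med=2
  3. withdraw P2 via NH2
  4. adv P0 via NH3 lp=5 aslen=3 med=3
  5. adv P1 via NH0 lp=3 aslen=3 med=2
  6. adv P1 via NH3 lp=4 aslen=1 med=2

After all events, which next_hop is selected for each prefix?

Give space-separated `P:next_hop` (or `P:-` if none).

Answer: P0:NH3 P1:NH3 P2:NH1

Derivation:
Op 1: best P0=- P1=- P2=NH2
Op 2: best P0=- P1=- P2=NH2
Op 3: best P0=- P1=- P2=NH1
Op 4: best P0=NH3 P1=- P2=NH1
Op 5: best P0=NH3 P1=NH0 P2=NH1
Op 6: best P0=NH3 P1=NH3 P2=NH1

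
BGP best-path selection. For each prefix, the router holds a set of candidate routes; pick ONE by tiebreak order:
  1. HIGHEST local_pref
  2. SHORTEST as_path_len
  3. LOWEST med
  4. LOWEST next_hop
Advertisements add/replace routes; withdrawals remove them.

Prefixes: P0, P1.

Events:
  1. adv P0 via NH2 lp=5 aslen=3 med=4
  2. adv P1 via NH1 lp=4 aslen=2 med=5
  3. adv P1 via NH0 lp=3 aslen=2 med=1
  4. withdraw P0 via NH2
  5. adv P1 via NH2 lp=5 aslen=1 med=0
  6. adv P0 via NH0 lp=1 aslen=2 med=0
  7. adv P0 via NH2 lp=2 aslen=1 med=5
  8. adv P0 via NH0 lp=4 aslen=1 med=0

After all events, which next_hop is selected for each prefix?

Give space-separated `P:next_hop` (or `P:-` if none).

Op 1: best P0=NH2 P1=-
Op 2: best P0=NH2 P1=NH1
Op 3: best P0=NH2 P1=NH1
Op 4: best P0=- P1=NH1
Op 5: best P0=- P1=NH2
Op 6: best P0=NH0 P1=NH2
Op 7: best P0=NH2 P1=NH2
Op 8: best P0=NH0 P1=NH2

Answer: P0:NH0 P1:NH2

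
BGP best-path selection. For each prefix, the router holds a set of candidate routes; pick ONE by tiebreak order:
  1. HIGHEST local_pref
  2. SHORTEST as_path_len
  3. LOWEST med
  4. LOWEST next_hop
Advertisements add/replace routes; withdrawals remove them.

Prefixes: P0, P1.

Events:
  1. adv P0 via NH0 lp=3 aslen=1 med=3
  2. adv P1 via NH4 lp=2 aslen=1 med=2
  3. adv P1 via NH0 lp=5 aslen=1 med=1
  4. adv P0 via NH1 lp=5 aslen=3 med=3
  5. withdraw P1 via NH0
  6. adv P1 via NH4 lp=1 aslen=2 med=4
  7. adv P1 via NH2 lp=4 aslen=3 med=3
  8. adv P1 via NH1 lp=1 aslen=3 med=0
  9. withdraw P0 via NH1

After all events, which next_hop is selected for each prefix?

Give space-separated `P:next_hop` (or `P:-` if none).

Answer: P0:NH0 P1:NH2

Derivation:
Op 1: best P0=NH0 P1=-
Op 2: best P0=NH0 P1=NH4
Op 3: best P0=NH0 P1=NH0
Op 4: best P0=NH1 P1=NH0
Op 5: best P0=NH1 P1=NH4
Op 6: best P0=NH1 P1=NH4
Op 7: best P0=NH1 P1=NH2
Op 8: best P0=NH1 P1=NH2
Op 9: best P0=NH0 P1=NH2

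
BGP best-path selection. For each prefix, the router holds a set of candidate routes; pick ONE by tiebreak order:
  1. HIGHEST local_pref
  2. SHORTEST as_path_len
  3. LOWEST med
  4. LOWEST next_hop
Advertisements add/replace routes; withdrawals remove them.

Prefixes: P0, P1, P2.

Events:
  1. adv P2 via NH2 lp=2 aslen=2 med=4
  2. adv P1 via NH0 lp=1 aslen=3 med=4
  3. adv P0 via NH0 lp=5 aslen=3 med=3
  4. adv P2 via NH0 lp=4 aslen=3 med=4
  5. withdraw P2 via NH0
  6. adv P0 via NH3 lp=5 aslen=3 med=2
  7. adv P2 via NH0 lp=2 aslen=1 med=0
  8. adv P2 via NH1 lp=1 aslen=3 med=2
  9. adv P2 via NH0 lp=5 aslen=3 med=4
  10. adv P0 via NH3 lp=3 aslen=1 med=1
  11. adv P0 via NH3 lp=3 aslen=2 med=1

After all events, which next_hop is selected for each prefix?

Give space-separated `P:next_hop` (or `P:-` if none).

Op 1: best P0=- P1=- P2=NH2
Op 2: best P0=- P1=NH0 P2=NH2
Op 3: best P0=NH0 P1=NH0 P2=NH2
Op 4: best P0=NH0 P1=NH0 P2=NH0
Op 5: best P0=NH0 P1=NH0 P2=NH2
Op 6: best P0=NH3 P1=NH0 P2=NH2
Op 7: best P0=NH3 P1=NH0 P2=NH0
Op 8: best P0=NH3 P1=NH0 P2=NH0
Op 9: best P0=NH3 P1=NH0 P2=NH0
Op 10: best P0=NH0 P1=NH0 P2=NH0
Op 11: best P0=NH0 P1=NH0 P2=NH0

Answer: P0:NH0 P1:NH0 P2:NH0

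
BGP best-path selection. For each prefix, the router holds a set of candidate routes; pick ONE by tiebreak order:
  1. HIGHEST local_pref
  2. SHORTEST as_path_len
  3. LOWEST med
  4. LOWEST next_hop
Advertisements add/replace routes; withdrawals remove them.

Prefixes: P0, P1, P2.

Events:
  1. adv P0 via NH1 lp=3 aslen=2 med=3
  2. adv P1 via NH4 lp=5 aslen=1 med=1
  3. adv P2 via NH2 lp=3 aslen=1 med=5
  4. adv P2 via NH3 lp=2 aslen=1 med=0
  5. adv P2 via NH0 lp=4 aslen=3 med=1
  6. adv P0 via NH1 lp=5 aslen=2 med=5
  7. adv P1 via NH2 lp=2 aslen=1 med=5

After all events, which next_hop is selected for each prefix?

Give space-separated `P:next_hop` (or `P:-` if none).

Op 1: best P0=NH1 P1=- P2=-
Op 2: best P0=NH1 P1=NH4 P2=-
Op 3: best P0=NH1 P1=NH4 P2=NH2
Op 4: best P0=NH1 P1=NH4 P2=NH2
Op 5: best P0=NH1 P1=NH4 P2=NH0
Op 6: best P0=NH1 P1=NH4 P2=NH0
Op 7: best P0=NH1 P1=NH4 P2=NH0

Answer: P0:NH1 P1:NH4 P2:NH0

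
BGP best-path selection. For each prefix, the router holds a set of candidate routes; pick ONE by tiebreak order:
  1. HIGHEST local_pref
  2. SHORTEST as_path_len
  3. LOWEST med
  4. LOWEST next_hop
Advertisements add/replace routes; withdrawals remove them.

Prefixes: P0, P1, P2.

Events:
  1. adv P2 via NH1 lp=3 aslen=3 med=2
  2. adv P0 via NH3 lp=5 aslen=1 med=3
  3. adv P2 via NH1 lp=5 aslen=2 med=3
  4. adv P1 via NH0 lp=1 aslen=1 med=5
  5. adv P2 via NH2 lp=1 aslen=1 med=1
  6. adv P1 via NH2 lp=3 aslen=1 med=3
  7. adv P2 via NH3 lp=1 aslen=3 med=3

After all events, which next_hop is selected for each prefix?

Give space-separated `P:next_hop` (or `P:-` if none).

Op 1: best P0=- P1=- P2=NH1
Op 2: best P0=NH3 P1=- P2=NH1
Op 3: best P0=NH3 P1=- P2=NH1
Op 4: best P0=NH3 P1=NH0 P2=NH1
Op 5: best P0=NH3 P1=NH0 P2=NH1
Op 6: best P0=NH3 P1=NH2 P2=NH1
Op 7: best P0=NH3 P1=NH2 P2=NH1

Answer: P0:NH3 P1:NH2 P2:NH1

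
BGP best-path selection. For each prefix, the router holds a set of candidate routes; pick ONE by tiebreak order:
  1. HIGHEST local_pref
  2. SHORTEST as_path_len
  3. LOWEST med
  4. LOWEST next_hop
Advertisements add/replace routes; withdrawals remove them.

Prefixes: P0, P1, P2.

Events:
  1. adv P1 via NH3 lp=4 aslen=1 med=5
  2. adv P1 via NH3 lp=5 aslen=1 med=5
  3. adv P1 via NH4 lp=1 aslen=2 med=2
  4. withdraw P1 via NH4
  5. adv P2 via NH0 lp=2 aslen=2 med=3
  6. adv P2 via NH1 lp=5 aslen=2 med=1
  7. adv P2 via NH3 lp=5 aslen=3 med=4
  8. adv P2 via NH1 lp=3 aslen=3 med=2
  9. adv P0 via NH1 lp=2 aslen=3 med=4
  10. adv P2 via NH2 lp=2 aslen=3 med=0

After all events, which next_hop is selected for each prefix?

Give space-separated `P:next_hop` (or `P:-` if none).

Answer: P0:NH1 P1:NH3 P2:NH3

Derivation:
Op 1: best P0=- P1=NH3 P2=-
Op 2: best P0=- P1=NH3 P2=-
Op 3: best P0=- P1=NH3 P2=-
Op 4: best P0=- P1=NH3 P2=-
Op 5: best P0=- P1=NH3 P2=NH0
Op 6: best P0=- P1=NH3 P2=NH1
Op 7: best P0=- P1=NH3 P2=NH1
Op 8: best P0=- P1=NH3 P2=NH3
Op 9: best P0=NH1 P1=NH3 P2=NH3
Op 10: best P0=NH1 P1=NH3 P2=NH3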